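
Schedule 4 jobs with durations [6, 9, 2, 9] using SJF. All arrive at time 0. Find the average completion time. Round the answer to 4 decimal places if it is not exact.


SJF order (ascending): [2, 6, 9, 9]
Completion times:
  Job 1: burst=2, C=2
  Job 2: burst=6, C=8
  Job 3: burst=9, C=17
  Job 4: burst=9, C=26
Average completion = 53/4 = 13.25

13.25


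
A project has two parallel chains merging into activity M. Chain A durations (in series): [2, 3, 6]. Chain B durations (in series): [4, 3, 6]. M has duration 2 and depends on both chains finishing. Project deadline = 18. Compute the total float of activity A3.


Forward pass: ES(A3) = sum of predecessors on chain A = 5
EF = ES + duration = 5 + 6 = 11
Backward pass: LF(M) = deadline = 18; LS(M) = 18 - 2 = 16
LF(A3) = LS(M) - sum(successors on chain A) = 16 - 0 = 16
LS = LF - duration = 16 - 6 = 10
Total float = LS - ES = 10 - 5 = 5

5


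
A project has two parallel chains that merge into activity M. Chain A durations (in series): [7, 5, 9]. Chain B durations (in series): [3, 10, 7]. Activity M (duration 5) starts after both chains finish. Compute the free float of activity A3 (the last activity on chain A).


ES(A3) = sum of predecessors on chain A = 12
EF(A3) = ES + duration = 12 + 9 = 21
Successor of A3 is M. ES(M) = max(sum(A), sum(B)) = max(21, 20) = 21
Free float = ES(successor) - EF(current) = 21 - 21 = 0

0


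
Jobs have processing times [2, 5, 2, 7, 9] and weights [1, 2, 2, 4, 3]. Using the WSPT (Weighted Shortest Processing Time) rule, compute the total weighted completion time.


Compute p/w ratios and sort ascending (WSPT): [(2, 2), (7, 4), (2, 1), (5, 2), (9, 3)]
Compute weighted completion times:
  Job (p=2,w=2): C=2, w*C=2*2=4
  Job (p=7,w=4): C=9, w*C=4*9=36
  Job (p=2,w=1): C=11, w*C=1*11=11
  Job (p=5,w=2): C=16, w*C=2*16=32
  Job (p=9,w=3): C=25, w*C=3*25=75
Total weighted completion time = 158

158


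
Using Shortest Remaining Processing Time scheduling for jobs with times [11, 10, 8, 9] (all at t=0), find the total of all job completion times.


Since all jobs arrive at t=0, SRPT equals SPT ordering.
SPT order: [8, 9, 10, 11]
Completion times:
  Job 1: p=8, C=8
  Job 2: p=9, C=17
  Job 3: p=10, C=27
  Job 4: p=11, C=38
Total completion time = 8 + 17 + 27 + 38 = 90

90


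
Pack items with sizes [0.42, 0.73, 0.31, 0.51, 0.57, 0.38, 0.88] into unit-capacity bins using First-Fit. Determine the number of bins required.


Place items sequentially using First-Fit:
  Item 0.42 -> new Bin 1
  Item 0.73 -> new Bin 2
  Item 0.31 -> Bin 1 (now 0.73)
  Item 0.51 -> new Bin 3
  Item 0.57 -> new Bin 4
  Item 0.38 -> Bin 3 (now 0.89)
  Item 0.88 -> new Bin 5
Total bins used = 5

5


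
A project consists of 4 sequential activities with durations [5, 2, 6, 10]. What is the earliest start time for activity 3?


Activity 3 starts after activities 1 through 2 complete.
Predecessor durations: [5, 2]
ES = 5 + 2 = 7

7


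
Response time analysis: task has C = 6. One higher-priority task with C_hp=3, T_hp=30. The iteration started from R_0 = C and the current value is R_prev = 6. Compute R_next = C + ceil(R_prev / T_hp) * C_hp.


R_next = C + ceil(R_prev / T_hp) * C_hp
ceil(6 / 30) = ceil(0.2) = 1
Interference = 1 * 3 = 3
R_next = 6 + 3 = 9

9


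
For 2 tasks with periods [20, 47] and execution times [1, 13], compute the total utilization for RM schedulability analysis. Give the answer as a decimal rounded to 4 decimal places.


Compute individual utilizations (exact fractions):
  Task 1: C/T = 1/20 (approx. 0.05)
  Task 2: C/T = 13/47 (approx. 0.2766)
Total utilization U = 1/20 + 13/47 = 307/940
Rounded to 4 decimal places: U = 0.3266
RM (Liu & Layland) bound for 2 tasks = 0.828427; compare with U = 307/940 (approx. 0.326596)
U <= bound, so schedulable by RM sufficient condition.

0.3266


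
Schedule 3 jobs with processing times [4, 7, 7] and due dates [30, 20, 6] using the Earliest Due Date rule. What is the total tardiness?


Sort by due date (EDD order): [(7, 6), (7, 20), (4, 30)]
Compute completion times and tardiness:
  Job 1: p=7, d=6, C=7, tardiness=max(0,7-6)=1
  Job 2: p=7, d=20, C=14, tardiness=max(0,14-20)=0
  Job 3: p=4, d=30, C=18, tardiness=max(0,18-30)=0
Total tardiness = 1

1


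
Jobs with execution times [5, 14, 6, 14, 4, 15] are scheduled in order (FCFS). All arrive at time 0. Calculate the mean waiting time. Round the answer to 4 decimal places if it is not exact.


FCFS order (as given): [5, 14, 6, 14, 4, 15]
Waiting times:
  Job 1: wait = 0
  Job 2: wait = 5
  Job 3: wait = 19
  Job 4: wait = 25
  Job 5: wait = 39
  Job 6: wait = 43
Sum of waiting times = 131
Average waiting time = 131/6 = 21.8333

21.8333


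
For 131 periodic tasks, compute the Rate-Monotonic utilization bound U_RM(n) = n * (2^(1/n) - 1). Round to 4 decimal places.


Compute 2^(1/131) = 1.0053052230
Subtract 1: 1.0053052230 - 1 = 0.0053052230
Multiply by n: 131 * 0.0053052230 = 0.6949842130
Round to 4 dp: 0.6950

0.6950


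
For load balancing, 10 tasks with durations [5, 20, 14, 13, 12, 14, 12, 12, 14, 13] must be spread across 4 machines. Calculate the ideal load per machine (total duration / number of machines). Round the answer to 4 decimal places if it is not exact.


Total processing time = 5 + 20 + 14 + 13 + 12 + 14 + 12 + 12 + 14 + 13 = 129
Number of machines = 4
Ideal balanced load = 129 / 4 = 32.25

32.25


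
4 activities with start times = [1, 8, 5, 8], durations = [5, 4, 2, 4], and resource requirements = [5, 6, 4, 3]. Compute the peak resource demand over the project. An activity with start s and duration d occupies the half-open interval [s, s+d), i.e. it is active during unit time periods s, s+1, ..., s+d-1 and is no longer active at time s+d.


Each activity i is active on [start_i, start_i + duration_i).
Compute total resource usage per time slot:
  t=0: active resources = [], total = 0
  t=1: active resources = [5], total = 5
  t=2: active resources = [5], total = 5
  t=3: active resources = [5], total = 5
  t=4: active resources = [5], total = 5
  t=5: active resources = [5, 4], total = 9
  t=6: active resources = [4], total = 4
  t=7: active resources = [], total = 0
  t=8: active resources = [6, 3], total = 9
  t=9: active resources = [6, 3], total = 9
  t=10: active resources = [6, 3], total = 9
  t=11: active resources = [6, 3], total = 9
Peak resource demand = 9

9


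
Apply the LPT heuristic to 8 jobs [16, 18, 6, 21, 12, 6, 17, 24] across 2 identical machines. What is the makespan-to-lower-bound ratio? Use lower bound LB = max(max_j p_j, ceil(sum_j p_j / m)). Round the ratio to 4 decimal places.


LPT order: [24, 21, 18, 17, 16, 12, 6, 6]
Machine loads after assignment: [59, 61]
LPT makespan = 61
Lower bound = max(max_job, ceil(total/2)) = max(24, 60) = 60
Ratio = 61 / 60 = 1.0167

1.0167


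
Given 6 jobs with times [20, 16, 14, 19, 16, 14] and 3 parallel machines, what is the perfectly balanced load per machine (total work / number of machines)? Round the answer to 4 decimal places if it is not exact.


Total processing time = 20 + 16 + 14 + 19 + 16 + 14 = 99
Number of machines = 3
Ideal balanced load = 99 / 3 = 33.0

33.0


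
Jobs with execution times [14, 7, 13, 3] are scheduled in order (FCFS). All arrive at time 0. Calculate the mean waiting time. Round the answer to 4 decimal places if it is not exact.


FCFS order (as given): [14, 7, 13, 3]
Waiting times:
  Job 1: wait = 0
  Job 2: wait = 14
  Job 3: wait = 21
  Job 4: wait = 34
Sum of waiting times = 69
Average waiting time = 69/4 = 17.25

17.25


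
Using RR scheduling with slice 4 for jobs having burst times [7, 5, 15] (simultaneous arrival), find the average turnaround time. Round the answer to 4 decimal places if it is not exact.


Time quantum = 4
Execution trace:
  J1 runs 4 units, time = 4
  J2 runs 4 units, time = 8
  J3 runs 4 units, time = 12
  J1 runs 3 units, time = 15
  J2 runs 1 units, time = 16
  J3 runs 4 units, time = 20
  J3 runs 4 units, time = 24
  J3 runs 3 units, time = 27
Finish times: [15, 16, 27]
Average turnaround = 58/3 = 19.3333

19.3333


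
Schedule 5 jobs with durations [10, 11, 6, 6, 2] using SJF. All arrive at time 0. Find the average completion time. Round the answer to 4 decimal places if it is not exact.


SJF order (ascending): [2, 6, 6, 10, 11]
Completion times:
  Job 1: burst=2, C=2
  Job 2: burst=6, C=8
  Job 3: burst=6, C=14
  Job 4: burst=10, C=24
  Job 5: burst=11, C=35
Average completion = 83/5 = 16.6

16.6


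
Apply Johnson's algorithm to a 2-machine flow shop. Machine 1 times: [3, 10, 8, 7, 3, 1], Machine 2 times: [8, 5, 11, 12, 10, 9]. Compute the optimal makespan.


Apply Johnson's rule:
  Group 1 (a <= b): [(6, 1, 9), (1, 3, 8), (5, 3, 10), (4, 7, 12), (3, 8, 11)]
  Group 2 (a > b): [(2, 10, 5)]
Optimal job order: [6, 1, 5, 4, 3, 2]
Schedule:
  Job 6: M1 done at 1, M2 done at 10
  Job 1: M1 done at 4, M2 done at 18
  Job 5: M1 done at 7, M2 done at 28
  Job 4: M1 done at 14, M2 done at 40
  Job 3: M1 done at 22, M2 done at 51
  Job 2: M1 done at 32, M2 done at 56
Makespan = 56

56


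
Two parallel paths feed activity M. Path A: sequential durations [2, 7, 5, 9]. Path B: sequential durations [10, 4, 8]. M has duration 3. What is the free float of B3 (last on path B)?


ES(B3) = sum of predecessors on chain B = 14
EF(B3) = ES + duration = 14 + 8 = 22
Successor of B3 is M. ES(M) = max(sum(A), sum(B)) = max(23, 22) = 23
Free float = ES(successor) - EF(current) = 23 - 22 = 1

1


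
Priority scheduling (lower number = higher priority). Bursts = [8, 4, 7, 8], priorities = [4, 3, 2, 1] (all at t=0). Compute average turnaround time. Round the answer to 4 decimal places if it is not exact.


Sort by priority (ascending = highest first):
Order: [(1, 8), (2, 7), (3, 4), (4, 8)]
Completion times:
  Priority 1, burst=8, C=8
  Priority 2, burst=7, C=15
  Priority 3, burst=4, C=19
  Priority 4, burst=8, C=27
Average turnaround = 69/4 = 17.25

17.25


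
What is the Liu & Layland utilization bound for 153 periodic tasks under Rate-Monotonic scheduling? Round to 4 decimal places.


Compute 2^(1/153) = 1.0045406514
Subtract 1: 1.0045406514 - 1 = 0.0045406514
Multiply by n: 153 * 0.0045406514 = 0.6947196642
Round to 4 dp: 0.6947

0.6947


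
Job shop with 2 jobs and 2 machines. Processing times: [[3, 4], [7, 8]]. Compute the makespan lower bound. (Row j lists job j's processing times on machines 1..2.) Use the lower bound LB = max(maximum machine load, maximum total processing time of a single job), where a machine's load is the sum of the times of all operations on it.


Machine loads:
  Machine 1: 3 + 7 = 10
  Machine 2: 4 + 8 = 12
Max machine load = 12
Job totals:
  Job 1: 7
  Job 2: 15
Max job total = 15
Lower bound = max(12, 15) = 15

15


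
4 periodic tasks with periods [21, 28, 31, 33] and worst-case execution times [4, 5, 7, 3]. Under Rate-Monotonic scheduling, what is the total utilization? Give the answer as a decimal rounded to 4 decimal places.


Compute individual utilizations (exact fractions):
  Task 1: C/T = 4/21 (approx. 0.1905)
  Task 2: C/T = 5/28 (approx. 0.1786)
  Task 3: C/T = 7/31 (approx. 0.2258)
  Task 4: C/T = 3/33 = 1/11 (approx. 0.0909)
Total utilization U = 4/21 + 5/28 + 7/31 + 1/11 = 19643/28644
Rounded to 4 decimal places: U = 0.6858
RM (Liu & Layland) bound for 4 tasks = 0.756828; compare with U = 19643/28644 (approx. 0.685763)
U <= bound, so schedulable by RM sufficient condition.

0.6858


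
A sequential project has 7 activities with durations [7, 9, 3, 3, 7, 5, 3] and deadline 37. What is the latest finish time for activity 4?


LF(activity 4) = deadline - sum of successor durations
Successors: activities 5 through 7 with durations [7, 5, 3]
Sum of successor durations = 15
LF = 37 - 15 = 22

22


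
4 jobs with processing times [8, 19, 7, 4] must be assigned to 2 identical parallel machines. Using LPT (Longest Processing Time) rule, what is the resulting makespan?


Sort jobs in decreasing order (LPT): [19, 8, 7, 4]
Assign each job to the least loaded machine:
  Machine 1: jobs [19], load = 19
  Machine 2: jobs [8, 7, 4], load = 19
Makespan = max load = 19

19


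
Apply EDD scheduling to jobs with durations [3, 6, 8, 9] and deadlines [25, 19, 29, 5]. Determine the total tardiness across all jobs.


Sort by due date (EDD order): [(9, 5), (6, 19), (3, 25), (8, 29)]
Compute completion times and tardiness:
  Job 1: p=9, d=5, C=9, tardiness=max(0,9-5)=4
  Job 2: p=6, d=19, C=15, tardiness=max(0,15-19)=0
  Job 3: p=3, d=25, C=18, tardiness=max(0,18-25)=0
  Job 4: p=8, d=29, C=26, tardiness=max(0,26-29)=0
Total tardiness = 4

4


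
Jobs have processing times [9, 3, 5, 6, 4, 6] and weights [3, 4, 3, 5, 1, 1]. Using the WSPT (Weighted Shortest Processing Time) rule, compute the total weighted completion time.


Compute p/w ratios and sort ascending (WSPT): [(3, 4), (6, 5), (5, 3), (9, 3), (4, 1), (6, 1)]
Compute weighted completion times:
  Job (p=3,w=4): C=3, w*C=4*3=12
  Job (p=6,w=5): C=9, w*C=5*9=45
  Job (p=5,w=3): C=14, w*C=3*14=42
  Job (p=9,w=3): C=23, w*C=3*23=69
  Job (p=4,w=1): C=27, w*C=1*27=27
  Job (p=6,w=1): C=33, w*C=1*33=33
Total weighted completion time = 228

228


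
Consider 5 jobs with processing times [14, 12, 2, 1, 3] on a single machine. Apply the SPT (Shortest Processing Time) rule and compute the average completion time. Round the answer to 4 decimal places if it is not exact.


Sort jobs by processing time (SPT order): [1, 2, 3, 12, 14]
Compute completion times sequentially:
  Job 1: processing = 1, completes at 1
  Job 2: processing = 2, completes at 3
  Job 3: processing = 3, completes at 6
  Job 4: processing = 12, completes at 18
  Job 5: processing = 14, completes at 32
Sum of completion times = 60
Average completion time = 60/5 = 12.0

12.0


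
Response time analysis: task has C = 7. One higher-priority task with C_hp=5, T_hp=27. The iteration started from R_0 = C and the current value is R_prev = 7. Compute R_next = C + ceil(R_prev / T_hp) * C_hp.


R_next = C + ceil(R_prev / T_hp) * C_hp
ceil(7 / 27) = ceil(0.2593) = 1
Interference = 1 * 5 = 5
R_next = 7 + 5 = 12

12


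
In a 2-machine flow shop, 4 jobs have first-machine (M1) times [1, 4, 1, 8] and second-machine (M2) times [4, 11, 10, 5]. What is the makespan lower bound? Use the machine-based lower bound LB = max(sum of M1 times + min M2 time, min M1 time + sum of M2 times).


LB1 = sum(M1 times) + min(M2 times) = 14 + 4 = 18
LB2 = min(M1 times) + sum(M2 times) = 1 + 30 = 31
Lower bound = max(LB1, LB2) = max(18, 31) = 31

31


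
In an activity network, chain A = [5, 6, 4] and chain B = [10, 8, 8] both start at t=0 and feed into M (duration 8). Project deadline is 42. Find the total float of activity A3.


Forward pass: ES(A3) = sum of predecessors on chain A = 11
EF = ES + duration = 11 + 4 = 15
Backward pass: LF(M) = deadline = 42; LS(M) = 42 - 8 = 34
LF(A3) = LS(M) - sum(successors on chain A) = 34 - 0 = 34
LS = LF - duration = 34 - 4 = 30
Total float = LS - ES = 30 - 11 = 19

19


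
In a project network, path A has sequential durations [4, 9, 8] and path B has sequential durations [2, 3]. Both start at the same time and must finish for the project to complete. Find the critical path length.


Path A total = 4 + 9 + 8 = 21
Path B total = 2 + 3 = 5
Critical path = longest path = max(21, 5) = 21

21


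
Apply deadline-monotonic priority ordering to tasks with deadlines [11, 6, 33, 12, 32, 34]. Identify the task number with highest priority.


Sort tasks by relative deadline (ascending):
  Task 2: deadline = 6
  Task 1: deadline = 11
  Task 4: deadline = 12
  Task 5: deadline = 32
  Task 3: deadline = 33
  Task 6: deadline = 34
Priority order (highest first): [2, 1, 4, 5, 3, 6]
Highest priority task = 2

2


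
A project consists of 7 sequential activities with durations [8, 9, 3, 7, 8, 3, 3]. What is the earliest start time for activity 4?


Activity 4 starts after activities 1 through 3 complete.
Predecessor durations: [8, 9, 3]
ES = 8 + 9 + 3 = 20

20


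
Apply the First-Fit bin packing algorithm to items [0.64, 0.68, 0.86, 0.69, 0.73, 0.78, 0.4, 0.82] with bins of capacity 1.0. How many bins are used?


Place items sequentially using First-Fit:
  Item 0.64 -> new Bin 1
  Item 0.68 -> new Bin 2
  Item 0.86 -> new Bin 3
  Item 0.69 -> new Bin 4
  Item 0.73 -> new Bin 5
  Item 0.78 -> new Bin 6
  Item 0.4 -> new Bin 7
  Item 0.82 -> new Bin 8
Total bins used = 8

8


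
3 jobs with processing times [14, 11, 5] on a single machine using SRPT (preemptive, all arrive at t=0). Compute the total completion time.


Since all jobs arrive at t=0, SRPT equals SPT ordering.
SPT order: [5, 11, 14]
Completion times:
  Job 1: p=5, C=5
  Job 2: p=11, C=16
  Job 3: p=14, C=30
Total completion time = 5 + 16 + 30 = 51

51


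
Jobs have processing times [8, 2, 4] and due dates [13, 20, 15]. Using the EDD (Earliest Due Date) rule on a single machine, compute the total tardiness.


Sort by due date (EDD order): [(8, 13), (4, 15), (2, 20)]
Compute completion times and tardiness:
  Job 1: p=8, d=13, C=8, tardiness=max(0,8-13)=0
  Job 2: p=4, d=15, C=12, tardiness=max(0,12-15)=0
  Job 3: p=2, d=20, C=14, tardiness=max(0,14-20)=0
Total tardiness = 0

0


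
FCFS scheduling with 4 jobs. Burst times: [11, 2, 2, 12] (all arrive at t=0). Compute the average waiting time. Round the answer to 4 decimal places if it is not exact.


FCFS order (as given): [11, 2, 2, 12]
Waiting times:
  Job 1: wait = 0
  Job 2: wait = 11
  Job 3: wait = 13
  Job 4: wait = 15
Sum of waiting times = 39
Average waiting time = 39/4 = 9.75

9.75


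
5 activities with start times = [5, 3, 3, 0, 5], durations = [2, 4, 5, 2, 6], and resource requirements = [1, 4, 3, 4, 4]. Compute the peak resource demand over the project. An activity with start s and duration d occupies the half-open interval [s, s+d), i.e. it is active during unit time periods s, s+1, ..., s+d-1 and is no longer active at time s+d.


Each activity i is active on [start_i, start_i + duration_i).
Compute total resource usage per time slot:
  t=0: active resources = [4], total = 4
  t=1: active resources = [4], total = 4
  t=2: active resources = [], total = 0
  t=3: active resources = [4, 3], total = 7
  t=4: active resources = [4, 3], total = 7
  t=5: active resources = [1, 4, 3, 4], total = 12
  t=6: active resources = [1, 4, 3, 4], total = 12
  t=7: active resources = [3, 4], total = 7
  t=8: active resources = [4], total = 4
  t=9: active resources = [4], total = 4
  t=10: active resources = [4], total = 4
Peak resource demand = 12

12


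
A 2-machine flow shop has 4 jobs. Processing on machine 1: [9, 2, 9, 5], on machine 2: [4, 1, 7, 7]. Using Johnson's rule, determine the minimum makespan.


Apply Johnson's rule:
  Group 1 (a <= b): [(4, 5, 7)]
  Group 2 (a > b): [(3, 9, 7), (1, 9, 4), (2, 2, 1)]
Optimal job order: [4, 3, 1, 2]
Schedule:
  Job 4: M1 done at 5, M2 done at 12
  Job 3: M1 done at 14, M2 done at 21
  Job 1: M1 done at 23, M2 done at 27
  Job 2: M1 done at 25, M2 done at 28
Makespan = 28

28


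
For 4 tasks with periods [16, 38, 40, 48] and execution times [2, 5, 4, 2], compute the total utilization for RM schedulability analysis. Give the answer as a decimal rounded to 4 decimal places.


Compute individual utilizations (exact fractions):
  Task 1: C/T = 2/16 = 1/8 (approx. 0.125)
  Task 2: C/T = 5/38 (approx. 0.1316)
  Task 3: C/T = 4/40 = 1/10 (approx. 0.1)
  Task 4: C/T = 2/48 = 1/24 (approx. 0.0417)
Total utilization U = 1/8 + 5/38 + 1/10 + 1/24 = 227/570
Rounded to 4 decimal places: U = 0.3982
RM (Liu & Layland) bound for 4 tasks = 0.756828; compare with U = 227/570 (approx. 0.398246)
U <= bound, so schedulable by RM sufficient condition.

0.3982


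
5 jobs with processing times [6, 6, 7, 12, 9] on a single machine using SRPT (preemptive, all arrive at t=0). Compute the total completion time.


Since all jobs arrive at t=0, SRPT equals SPT ordering.
SPT order: [6, 6, 7, 9, 12]
Completion times:
  Job 1: p=6, C=6
  Job 2: p=6, C=12
  Job 3: p=7, C=19
  Job 4: p=9, C=28
  Job 5: p=12, C=40
Total completion time = 6 + 12 + 19 + 28 + 40 = 105

105


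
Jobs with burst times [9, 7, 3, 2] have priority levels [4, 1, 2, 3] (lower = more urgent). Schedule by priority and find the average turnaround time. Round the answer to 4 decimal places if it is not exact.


Sort by priority (ascending = highest first):
Order: [(1, 7), (2, 3), (3, 2), (4, 9)]
Completion times:
  Priority 1, burst=7, C=7
  Priority 2, burst=3, C=10
  Priority 3, burst=2, C=12
  Priority 4, burst=9, C=21
Average turnaround = 50/4 = 12.5

12.5


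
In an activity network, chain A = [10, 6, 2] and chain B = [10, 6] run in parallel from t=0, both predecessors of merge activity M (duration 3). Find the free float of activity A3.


ES(A3) = sum of predecessors on chain A = 16
EF(A3) = ES + duration = 16 + 2 = 18
Successor of A3 is M. ES(M) = max(sum(A), sum(B)) = max(18, 16) = 18
Free float = ES(successor) - EF(current) = 18 - 18 = 0

0


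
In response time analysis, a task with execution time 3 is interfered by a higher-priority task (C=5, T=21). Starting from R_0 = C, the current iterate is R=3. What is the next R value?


R_next = C + ceil(R_prev / T_hp) * C_hp
ceil(3 / 21) = ceil(0.1429) = 1
Interference = 1 * 5 = 5
R_next = 3 + 5 = 8

8


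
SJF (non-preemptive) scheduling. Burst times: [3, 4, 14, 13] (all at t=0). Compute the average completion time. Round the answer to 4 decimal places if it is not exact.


SJF order (ascending): [3, 4, 13, 14]
Completion times:
  Job 1: burst=3, C=3
  Job 2: burst=4, C=7
  Job 3: burst=13, C=20
  Job 4: burst=14, C=34
Average completion = 64/4 = 16.0

16.0


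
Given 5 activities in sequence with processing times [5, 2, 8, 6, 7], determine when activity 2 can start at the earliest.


Activity 2 starts after activities 1 through 1 complete.
Predecessor durations: [5]
ES = 5 = 5

5


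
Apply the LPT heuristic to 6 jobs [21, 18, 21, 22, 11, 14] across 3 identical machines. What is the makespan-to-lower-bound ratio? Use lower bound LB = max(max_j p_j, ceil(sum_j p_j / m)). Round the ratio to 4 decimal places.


LPT order: [22, 21, 21, 18, 14, 11]
Machine loads after assignment: [33, 39, 35]
LPT makespan = 39
Lower bound = max(max_job, ceil(total/3)) = max(22, 36) = 36
Ratio = 39 / 36 = 1.0833

1.0833


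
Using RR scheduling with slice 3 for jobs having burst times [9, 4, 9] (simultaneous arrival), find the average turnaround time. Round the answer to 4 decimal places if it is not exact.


Time quantum = 3
Execution trace:
  J1 runs 3 units, time = 3
  J2 runs 3 units, time = 6
  J3 runs 3 units, time = 9
  J1 runs 3 units, time = 12
  J2 runs 1 units, time = 13
  J3 runs 3 units, time = 16
  J1 runs 3 units, time = 19
  J3 runs 3 units, time = 22
Finish times: [19, 13, 22]
Average turnaround = 54/3 = 18.0

18.0


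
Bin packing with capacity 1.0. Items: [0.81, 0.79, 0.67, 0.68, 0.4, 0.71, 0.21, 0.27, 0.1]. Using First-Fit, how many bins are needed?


Place items sequentially using First-Fit:
  Item 0.81 -> new Bin 1
  Item 0.79 -> new Bin 2
  Item 0.67 -> new Bin 3
  Item 0.68 -> new Bin 4
  Item 0.4 -> new Bin 5
  Item 0.71 -> new Bin 6
  Item 0.21 -> Bin 2 (now 1.0)
  Item 0.27 -> Bin 3 (now 0.94)
  Item 0.1 -> Bin 1 (now 0.91)
Total bins used = 6

6


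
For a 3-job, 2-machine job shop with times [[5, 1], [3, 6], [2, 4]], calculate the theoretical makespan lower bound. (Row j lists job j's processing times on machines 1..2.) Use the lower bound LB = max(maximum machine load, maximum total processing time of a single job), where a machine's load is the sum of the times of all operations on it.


Machine loads:
  Machine 1: 5 + 3 + 2 = 10
  Machine 2: 1 + 6 + 4 = 11
Max machine load = 11
Job totals:
  Job 1: 6
  Job 2: 9
  Job 3: 6
Max job total = 9
Lower bound = max(11, 9) = 11

11


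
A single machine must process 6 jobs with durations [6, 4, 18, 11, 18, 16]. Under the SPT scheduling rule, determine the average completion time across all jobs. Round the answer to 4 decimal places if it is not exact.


Sort jobs by processing time (SPT order): [4, 6, 11, 16, 18, 18]
Compute completion times sequentially:
  Job 1: processing = 4, completes at 4
  Job 2: processing = 6, completes at 10
  Job 3: processing = 11, completes at 21
  Job 4: processing = 16, completes at 37
  Job 5: processing = 18, completes at 55
  Job 6: processing = 18, completes at 73
Sum of completion times = 200
Average completion time = 200/6 = 33.3333

33.3333


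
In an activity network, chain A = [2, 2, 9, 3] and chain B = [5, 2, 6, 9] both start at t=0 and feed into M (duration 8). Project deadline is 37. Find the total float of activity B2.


Forward pass: ES(B2) = sum of predecessors on chain B = 5
EF = ES + duration = 5 + 2 = 7
Backward pass: LF(M) = deadline = 37; LS(M) = 37 - 8 = 29
LF(B2) = LS(M) - sum(successors on chain B) = 29 - 15 = 14
LS = LF - duration = 14 - 2 = 12
Total float = LS - ES = 12 - 5 = 7

7


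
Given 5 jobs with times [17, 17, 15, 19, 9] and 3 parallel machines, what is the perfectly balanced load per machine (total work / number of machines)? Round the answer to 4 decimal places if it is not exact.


Total processing time = 17 + 17 + 15 + 19 + 9 = 77
Number of machines = 3
Ideal balanced load = 77 / 3 = 25.6667

25.6667


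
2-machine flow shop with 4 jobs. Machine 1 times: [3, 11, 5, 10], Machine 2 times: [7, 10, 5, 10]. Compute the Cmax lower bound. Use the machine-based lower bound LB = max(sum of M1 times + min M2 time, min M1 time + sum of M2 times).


LB1 = sum(M1 times) + min(M2 times) = 29 + 5 = 34
LB2 = min(M1 times) + sum(M2 times) = 3 + 32 = 35
Lower bound = max(LB1, LB2) = max(34, 35) = 35

35


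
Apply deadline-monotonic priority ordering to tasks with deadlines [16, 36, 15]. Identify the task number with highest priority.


Sort tasks by relative deadline (ascending):
  Task 3: deadline = 15
  Task 1: deadline = 16
  Task 2: deadline = 36
Priority order (highest first): [3, 1, 2]
Highest priority task = 3

3


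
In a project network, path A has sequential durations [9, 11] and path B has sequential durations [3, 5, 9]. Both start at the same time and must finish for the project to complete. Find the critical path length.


Path A total = 9 + 11 = 20
Path B total = 3 + 5 + 9 = 17
Critical path = longest path = max(20, 17) = 20

20


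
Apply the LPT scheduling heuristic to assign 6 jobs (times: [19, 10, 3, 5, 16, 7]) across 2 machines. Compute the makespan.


Sort jobs in decreasing order (LPT): [19, 16, 10, 7, 5, 3]
Assign each job to the least loaded machine:
  Machine 1: jobs [19, 7, 5], load = 31
  Machine 2: jobs [16, 10, 3], load = 29
Makespan = max load = 31

31


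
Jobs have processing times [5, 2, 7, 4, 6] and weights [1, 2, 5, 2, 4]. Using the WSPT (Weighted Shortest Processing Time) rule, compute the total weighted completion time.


Compute p/w ratios and sort ascending (WSPT): [(2, 2), (7, 5), (6, 4), (4, 2), (5, 1)]
Compute weighted completion times:
  Job (p=2,w=2): C=2, w*C=2*2=4
  Job (p=7,w=5): C=9, w*C=5*9=45
  Job (p=6,w=4): C=15, w*C=4*15=60
  Job (p=4,w=2): C=19, w*C=2*19=38
  Job (p=5,w=1): C=24, w*C=1*24=24
Total weighted completion time = 171

171


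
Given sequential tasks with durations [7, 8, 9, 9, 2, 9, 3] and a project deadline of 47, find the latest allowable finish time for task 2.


LF(activity 2) = deadline - sum of successor durations
Successors: activities 3 through 7 with durations [9, 9, 2, 9, 3]
Sum of successor durations = 32
LF = 47 - 32 = 15

15


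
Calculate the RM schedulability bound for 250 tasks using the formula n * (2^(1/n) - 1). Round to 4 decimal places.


Compute 2^(1/250) = 1.0027764359
Subtract 1: 1.0027764359 - 1 = 0.0027764359
Multiply by n: 250 * 0.0027764359 = 0.6941089750
Round to 4 dp: 0.6941

0.6941


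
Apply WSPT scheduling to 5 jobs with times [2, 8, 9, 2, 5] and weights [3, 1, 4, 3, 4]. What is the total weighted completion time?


Compute p/w ratios and sort ascending (WSPT): [(2, 3), (2, 3), (5, 4), (9, 4), (8, 1)]
Compute weighted completion times:
  Job (p=2,w=3): C=2, w*C=3*2=6
  Job (p=2,w=3): C=4, w*C=3*4=12
  Job (p=5,w=4): C=9, w*C=4*9=36
  Job (p=9,w=4): C=18, w*C=4*18=72
  Job (p=8,w=1): C=26, w*C=1*26=26
Total weighted completion time = 152

152


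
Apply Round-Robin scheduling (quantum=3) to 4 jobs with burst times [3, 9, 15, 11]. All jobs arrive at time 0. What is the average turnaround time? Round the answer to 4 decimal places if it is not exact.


Time quantum = 3
Execution trace:
  J1 runs 3 units, time = 3
  J2 runs 3 units, time = 6
  J3 runs 3 units, time = 9
  J4 runs 3 units, time = 12
  J2 runs 3 units, time = 15
  J3 runs 3 units, time = 18
  J4 runs 3 units, time = 21
  J2 runs 3 units, time = 24
  J3 runs 3 units, time = 27
  J4 runs 3 units, time = 30
  J3 runs 3 units, time = 33
  J4 runs 2 units, time = 35
  J3 runs 3 units, time = 38
Finish times: [3, 24, 38, 35]
Average turnaround = 100/4 = 25.0

25.0


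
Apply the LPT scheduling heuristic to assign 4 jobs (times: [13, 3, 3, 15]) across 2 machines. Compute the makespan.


Sort jobs in decreasing order (LPT): [15, 13, 3, 3]
Assign each job to the least loaded machine:
  Machine 1: jobs [15, 3], load = 18
  Machine 2: jobs [13, 3], load = 16
Makespan = max load = 18

18


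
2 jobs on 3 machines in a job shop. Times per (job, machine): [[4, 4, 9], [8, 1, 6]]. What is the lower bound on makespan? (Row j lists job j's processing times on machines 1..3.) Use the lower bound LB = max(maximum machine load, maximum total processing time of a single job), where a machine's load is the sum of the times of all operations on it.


Machine loads:
  Machine 1: 4 + 8 = 12
  Machine 2: 4 + 1 = 5
  Machine 3: 9 + 6 = 15
Max machine load = 15
Job totals:
  Job 1: 17
  Job 2: 15
Max job total = 17
Lower bound = max(15, 17) = 17

17


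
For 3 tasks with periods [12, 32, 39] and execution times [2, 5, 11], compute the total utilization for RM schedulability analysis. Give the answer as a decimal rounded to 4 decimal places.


Compute individual utilizations (exact fractions):
  Task 1: C/T = 2/12 = 1/6 (approx. 0.1667)
  Task 2: C/T = 5/32 (approx. 0.1563)
  Task 3: C/T = 11/39 (approx. 0.2821)
Total utilization U = 1/6 + 5/32 + 11/39 = 755/1248
Rounded to 4 decimal places: U = 0.6050
RM (Liu & Layland) bound for 3 tasks = 0.779763; compare with U = 755/1248 (approx. 0.604968)
U <= bound, so schedulable by RM sufficient condition.

0.6050


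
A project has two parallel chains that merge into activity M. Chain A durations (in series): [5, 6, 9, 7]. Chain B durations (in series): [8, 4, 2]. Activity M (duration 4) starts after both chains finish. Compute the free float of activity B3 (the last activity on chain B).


ES(B3) = sum of predecessors on chain B = 12
EF(B3) = ES + duration = 12 + 2 = 14
Successor of B3 is M. ES(M) = max(sum(A), sum(B)) = max(27, 14) = 27
Free float = ES(successor) - EF(current) = 27 - 14 = 13

13


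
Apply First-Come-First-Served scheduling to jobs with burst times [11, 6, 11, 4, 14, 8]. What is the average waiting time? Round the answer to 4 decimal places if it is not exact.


FCFS order (as given): [11, 6, 11, 4, 14, 8]
Waiting times:
  Job 1: wait = 0
  Job 2: wait = 11
  Job 3: wait = 17
  Job 4: wait = 28
  Job 5: wait = 32
  Job 6: wait = 46
Sum of waiting times = 134
Average waiting time = 134/6 = 22.3333

22.3333


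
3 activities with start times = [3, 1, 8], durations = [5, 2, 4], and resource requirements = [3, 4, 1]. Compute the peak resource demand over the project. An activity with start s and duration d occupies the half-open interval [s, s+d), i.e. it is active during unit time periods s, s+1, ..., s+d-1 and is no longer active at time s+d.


Each activity i is active on [start_i, start_i + duration_i).
Compute total resource usage per time slot:
  t=0: active resources = [], total = 0
  t=1: active resources = [4], total = 4
  t=2: active resources = [4], total = 4
  t=3: active resources = [3], total = 3
  t=4: active resources = [3], total = 3
  t=5: active resources = [3], total = 3
  t=6: active resources = [3], total = 3
  t=7: active resources = [3], total = 3
  t=8: active resources = [1], total = 1
  t=9: active resources = [1], total = 1
  t=10: active resources = [1], total = 1
  t=11: active resources = [1], total = 1
Peak resource demand = 4

4


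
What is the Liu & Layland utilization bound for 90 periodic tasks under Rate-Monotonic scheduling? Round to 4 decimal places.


Compute 2^(1/90) = 1.0077313692
Subtract 1: 1.0077313692 - 1 = 0.0077313692
Multiply by n: 90 * 0.0077313692 = 0.6958232280
Round to 4 dp: 0.6958

0.6958


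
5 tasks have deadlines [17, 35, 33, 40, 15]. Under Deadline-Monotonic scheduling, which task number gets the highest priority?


Sort tasks by relative deadline (ascending):
  Task 5: deadline = 15
  Task 1: deadline = 17
  Task 3: deadline = 33
  Task 2: deadline = 35
  Task 4: deadline = 40
Priority order (highest first): [5, 1, 3, 2, 4]
Highest priority task = 5

5


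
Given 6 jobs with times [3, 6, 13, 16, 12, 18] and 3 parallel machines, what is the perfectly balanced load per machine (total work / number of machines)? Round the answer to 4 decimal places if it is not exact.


Total processing time = 3 + 6 + 13 + 16 + 12 + 18 = 68
Number of machines = 3
Ideal balanced load = 68 / 3 = 22.6667

22.6667


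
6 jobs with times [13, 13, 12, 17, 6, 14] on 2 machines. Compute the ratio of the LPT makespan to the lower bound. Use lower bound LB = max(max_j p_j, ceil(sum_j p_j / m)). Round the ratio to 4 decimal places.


LPT order: [17, 14, 13, 13, 12, 6]
Machine loads after assignment: [36, 39]
LPT makespan = 39
Lower bound = max(max_job, ceil(total/2)) = max(17, 38) = 38
Ratio = 39 / 38 = 1.0263

1.0263


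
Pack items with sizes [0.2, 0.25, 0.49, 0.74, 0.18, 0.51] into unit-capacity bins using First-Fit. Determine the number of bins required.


Place items sequentially using First-Fit:
  Item 0.2 -> new Bin 1
  Item 0.25 -> Bin 1 (now 0.45)
  Item 0.49 -> Bin 1 (now 0.94)
  Item 0.74 -> new Bin 2
  Item 0.18 -> Bin 2 (now 0.92)
  Item 0.51 -> new Bin 3
Total bins used = 3

3


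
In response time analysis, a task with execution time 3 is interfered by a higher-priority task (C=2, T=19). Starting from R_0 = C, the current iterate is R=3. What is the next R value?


R_next = C + ceil(R_prev / T_hp) * C_hp
ceil(3 / 19) = ceil(0.1579) = 1
Interference = 1 * 2 = 2
R_next = 3 + 2 = 5

5


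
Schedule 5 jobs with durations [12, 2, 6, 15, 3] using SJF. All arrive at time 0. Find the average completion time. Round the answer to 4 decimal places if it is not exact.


SJF order (ascending): [2, 3, 6, 12, 15]
Completion times:
  Job 1: burst=2, C=2
  Job 2: burst=3, C=5
  Job 3: burst=6, C=11
  Job 4: burst=12, C=23
  Job 5: burst=15, C=38
Average completion = 79/5 = 15.8

15.8


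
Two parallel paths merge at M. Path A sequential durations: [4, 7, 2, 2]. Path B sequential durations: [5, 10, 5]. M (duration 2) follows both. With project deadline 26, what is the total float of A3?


Forward pass: ES(A3) = sum of predecessors on chain A = 11
EF = ES + duration = 11 + 2 = 13
Backward pass: LF(M) = deadline = 26; LS(M) = 26 - 2 = 24
LF(A3) = LS(M) - sum(successors on chain A) = 24 - 2 = 22
LS = LF - duration = 22 - 2 = 20
Total float = LS - ES = 20 - 11 = 9

9


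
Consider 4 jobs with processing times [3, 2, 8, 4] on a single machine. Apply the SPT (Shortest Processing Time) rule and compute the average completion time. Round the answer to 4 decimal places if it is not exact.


Sort jobs by processing time (SPT order): [2, 3, 4, 8]
Compute completion times sequentially:
  Job 1: processing = 2, completes at 2
  Job 2: processing = 3, completes at 5
  Job 3: processing = 4, completes at 9
  Job 4: processing = 8, completes at 17
Sum of completion times = 33
Average completion time = 33/4 = 8.25

8.25


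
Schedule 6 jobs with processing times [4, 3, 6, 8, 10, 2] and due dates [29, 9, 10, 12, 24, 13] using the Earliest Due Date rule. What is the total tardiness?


Sort by due date (EDD order): [(3, 9), (6, 10), (8, 12), (2, 13), (10, 24), (4, 29)]
Compute completion times and tardiness:
  Job 1: p=3, d=9, C=3, tardiness=max(0,3-9)=0
  Job 2: p=6, d=10, C=9, tardiness=max(0,9-10)=0
  Job 3: p=8, d=12, C=17, tardiness=max(0,17-12)=5
  Job 4: p=2, d=13, C=19, tardiness=max(0,19-13)=6
  Job 5: p=10, d=24, C=29, tardiness=max(0,29-24)=5
  Job 6: p=4, d=29, C=33, tardiness=max(0,33-29)=4
Total tardiness = 20

20


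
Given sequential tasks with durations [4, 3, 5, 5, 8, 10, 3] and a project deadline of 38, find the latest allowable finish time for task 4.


LF(activity 4) = deadline - sum of successor durations
Successors: activities 5 through 7 with durations [8, 10, 3]
Sum of successor durations = 21
LF = 38 - 21 = 17

17


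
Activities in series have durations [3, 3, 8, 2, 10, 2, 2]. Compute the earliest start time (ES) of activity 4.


Activity 4 starts after activities 1 through 3 complete.
Predecessor durations: [3, 3, 8]
ES = 3 + 3 + 8 = 14

14


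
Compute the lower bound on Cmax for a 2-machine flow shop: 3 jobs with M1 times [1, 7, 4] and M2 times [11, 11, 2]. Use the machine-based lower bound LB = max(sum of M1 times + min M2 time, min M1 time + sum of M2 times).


LB1 = sum(M1 times) + min(M2 times) = 12 + 2 = 14
LB2 = min(M1 times) + sum(M2 times) = 1 + 24 = 25
Lower bound = max(LB1, LB2) = max(14, 25) = 25

25


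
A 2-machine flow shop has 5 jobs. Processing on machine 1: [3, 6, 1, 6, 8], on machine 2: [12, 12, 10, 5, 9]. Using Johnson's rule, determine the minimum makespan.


Apply Johnson's rule:
  Group 1 (a <= b): [(3, 1, 10), (1, 3, 12), (2, 6, 12), (5, 8, 9)]
  Group 2 (a > b): [(4, 6, 5)]
Optimal job order: [3, 1, 2, 5, 4]
Schedule:
  Job 3: M1 done at 1, M2 done at 11
  Job 1: M1 done at 4, M2 done at 23
  Job 2: M1 done at 10, M2 done at 35
  Job 5: M1 done at 18, M2 done at 44
  Job 4: M1 done at 24, M2 done at 49
Makespan = 49

49


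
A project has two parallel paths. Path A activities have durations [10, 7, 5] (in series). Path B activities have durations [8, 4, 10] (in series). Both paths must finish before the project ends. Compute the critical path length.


Path A total = 10 + 7 + 5 = 22
Path B total = 8 + 4 + 10 = 22
Critical path = longest path = max(22, 22) = 22

22


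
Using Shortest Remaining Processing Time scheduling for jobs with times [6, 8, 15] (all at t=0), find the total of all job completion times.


Since all jobs arrive at t=0, SRPT equals SPT ordering.
SPT order: [6, 8, 15]
Completion times:
  Job 1: p=6, C=6
  Job 2: p=8, C=14
  Job 3: p=15, C=29
Total completion time = 6 + 14 + 29 = 49

49


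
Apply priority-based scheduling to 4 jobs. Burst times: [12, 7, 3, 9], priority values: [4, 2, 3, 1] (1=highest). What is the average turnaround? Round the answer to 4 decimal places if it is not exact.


Sort by priority (ascending = highest first):
Order: [(1, 9), (2, 7), (3, 3), (4, 12)]
Completion times:
  Priority 1, burst=9, C=9
  Priority 2, burst=7, C=16
  Priority 3, burst=3, C=19
  Priority 4, burst=12, C=31
Average turnaround = 75/4 = 18.75

18.75


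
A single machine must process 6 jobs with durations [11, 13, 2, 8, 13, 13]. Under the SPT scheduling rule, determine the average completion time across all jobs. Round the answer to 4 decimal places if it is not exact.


Sort jobs by processing time (SPT order): [2, 8, 11, 13, 13, 13]
Compute completion times sequentially:
  Job 1: processing = 2, completes at 2
  Job 2: processing = 8, completes at 10
  Job 3: processing = 11, completes at 21
  Job 4: processing = 13, completes at 34
  Job 5: processing = 13, completes at 47
  Job 6: processing = 13, completes at 60
Sum of completion times = 174
Average completion time = 174/6 = 29.0

29.0


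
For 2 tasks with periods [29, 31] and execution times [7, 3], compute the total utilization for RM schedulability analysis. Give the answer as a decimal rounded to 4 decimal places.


Compute individual utilizations (exact fractions):
  Task 1: C/T = 7/29 (approx. 0.2414)
  Task 2: C/T = 3/31 (approx. 0.0968)
Total utilization U = 7/29 + 3/31 = 304/899
Rounded to 4 decimal places: U = 0.3382
RM (Liu & Layland) bound for 2 tasks = 0.828427; compare with U = 304/899 (approx. 0.338154)
U <= bound, so schedulable by RM sufficient condition.

0.3382
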